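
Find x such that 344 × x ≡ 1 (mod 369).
59

gcd(344, 369) = 1, so the inverse exists.
Extended Euclidean algorithm on (369, 344):
369 = 1 × 344 + 25  ⟹  25 = (1)·369 + (-1)·344
344 = 13 × 25 + 19  ⟹  19 = (-13)·369 + (14)·344
25 = 1 × 19 + 6  ⟹  6 = (14)·369 + (-15)·344
19 = 3 × 6 + 1  ⟹  1 = (-55)·369 + (59)·344
So (59)·344 ≡ 1 (mod 369), i.e. 344^(-1) ≡ 59 (mod 369).
Check: 344 × 59 = 20296 ≡ 1 (mod 369)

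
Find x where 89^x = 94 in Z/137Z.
9

Baby-step giant-step with step n = ⌈√137⌉ = 12.
Baby steps 89^j mod 137 (j:value) for j=0..11: 0:1, 1:89, 2:112, 3:104, 4:77, 5:3, 6:130, 7:62, 8:38, 9:94, 10:9, 11:116.
h = 94 is already in the table at j=9, so x = 9.
Check: 89^9 ≡ 94 (mod 137).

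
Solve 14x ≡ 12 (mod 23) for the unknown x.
x ≡ 14 (mod 23)

gcd(14, 23) = 1, which divides 12, so solutions exist.
Find 14^(-1) mod 23 by the extended Euclidean algorithm:
23 = 1 × 14 + 9  ⟹  9 = (1)·23 + (-1)·14
14 = 1 × 9 + 5  ⟹  5 = (-1)·23 + (2)·14
9 = 1 × 5 + 4  ⟹  4 = (2)·23 + (-3)·14
5 = 1 × 4 + 1  ⟹  1 = (-3)·23 + (5)·14
So (5)·14 ≡ 1 (mod 23), i.e. 14^(-1) ≡ 5 (mod 23).
x ≡ 5 × 12 = 60 ≡ 14 (mod 23).
Check: 14 × 14 = 196 ≡ 12 (mod 23).
Unique solution: x ≡ 14 (mod 23)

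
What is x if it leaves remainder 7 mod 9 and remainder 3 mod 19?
79

Using Chinese Remainder Theorem:
M = 9 × 19 = 171
M1 = 19, M2 = 9
y1 = 19^(-1) mod 9 = 1
y2 = 9^(-1) mod 19 = 17
x = (7×19×1 + 3×9×17) mod 171 = 79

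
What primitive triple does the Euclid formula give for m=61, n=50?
(1221, 6100, 6221)

Euclid's formula: a = m² - n², b = 2mn, c = m² + n²
m = 61, n = 50
a = 61² - 50² = 3721 - 2500 = 1221
b = 2 × 61 × 50 = 6100
c = 61² + 50² = 3721 + 2500 = 6221
Verification: 1221² + 6100² = 1490841 + 37210000 = 38700841 = 6221² ✓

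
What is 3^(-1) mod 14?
5

gcd(3, 14) = 1, so the inverse exists.
Extended Euclidean algorithm on (14, 3):
14 = 4 × 3 + 2  ⟹  2 = (1)·14 + (-4)·3
3 = 1 × 2 + 1  ⟹  1 = (-1)·14 + (5)·3
So (5)·3 ≡ 1 (mod 14), i.e. 3^(-1) ≡ 5 (mod 14).
Check: 3 × 5 = 15 ≡ 1 (mod 14)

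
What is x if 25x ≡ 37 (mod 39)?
x ≡ 28 (mod 39)

gcd(25, 39) = 1, which divides 37, so solutions exist.
Find 25^(-1) mod 39 by the extended Euclidean algorithm:
39 = 1 × 25 + 14  ⟹  14 = (1)·39 + (-1)·25
25 = 1 × 14 + 11  ⟹  11 = (-1)·39 + (2)·25
14 = 1 × 11 + 3  ⟹  3 = (2)·39 + (-3)·25
11 = 3 × 3 + 2  ⟹  2 = (-7)·39 + (11)·25
3 = 1 × 2 + 1  ⟹  1 = (9)·39 + (-14)·25
So (-14)·25 ≡ 1 (mod 39), i.e. 25^(-1) ≡ -14 ≡ 25 (mod 39).
x ≡ 25 × 37 = 925 ≡ 28 (mod 39).
Check: 25 × 28 = 700 ≡ 37 (mod 39).
Unique solution: x ≡ 28 (mod 39)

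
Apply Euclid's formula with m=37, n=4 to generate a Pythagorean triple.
(1353, 296, 1385)

Euclid's formula: a = m² - n², b = 2mn, c = m² + n²
m = 37, n = 4
a = 37² - 4² = 1369 - 16 = 1353
b = 2 × 37 × 4 = 296
c = 37² + 4² = 1369 + 16 = 1385
Verification: 1353² + 296² = 1830609 + 87616 = 1918225 = 1385² ✓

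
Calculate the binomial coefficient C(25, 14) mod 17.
0

Using Lucas' theorem:
Write n=25 and k=14 in base 17:
n in base 17: [1, 8]
k in base 17: [0, 14]
C(25,14) mod 17 = ∏ C(n_i, k_i) mod 17
Digit binomials (mod 17): C(1,0) = 1; C(8,14) = 0 (k_i > n_i)
Product: 1 × 0 = 0 ≡ 0 (mod 17)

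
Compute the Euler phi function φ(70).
24

70 = 2 × 5 × 7
φ(n) = n × ∏(1 - 1/p) for each prime p dividing n
φ(70) = 70 × (1 - 1/2) × (1 - 1/5) × (1 - 1/7) = 24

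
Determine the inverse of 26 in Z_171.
125

gcd(26, 171) = 1, so the inverse exists.
Extended Euclidean algorithm on (171, 26):
171 = 6 × 26 + 15  ⟹  15 = (1)·171 + (-6)·26
26 = 1 × 15 + 11  ⟹  11 = (-1)·171 + (7)·26
15 = 1 × 11 + 4  ⟹  4 = (2)·171 + (-13)·26
11 = 2 × 4 + 3  ⟹  3 = (-5)·171 + (33)·26
4 = 1 × 3 + 1  ⟹  1 = (7)·171 + (-46)·26
So (-46)·26 ≡ 1 (mod 171), i.e. 26^(-1) ≡ -46 ≡ 125 (mod 171).
Check: 26 × 125 = 3250 ≡ 1 (mod 171)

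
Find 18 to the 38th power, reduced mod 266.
58

Repeated squaring. Binary of 38 = 100110.
18^1 ≡ 18 (mod 266); 18^2 ≡ 58 (mod 266); 18^4 ≡ 172 (mod 266); 18^8 ≡ 58 (mod 266); 18^16 ≡ 172 (mod 266); 18^32 ≡ 58 (mod 266)
18^38 = 18^2 × 18^4 × 18^32 ≡ 58 (mod 266)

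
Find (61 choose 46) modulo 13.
1

Using Lucas' theorem:
Write n=61 and k=46 in base 13:
n in base 13: [4, 9]
k in base 13: [3, 7]
C(61,46) mod 13 = ∏ C(n_i, k_i) mod 13
Digit binomials (mod 13): C(4,3) = 4; C(9,7) = 36 ≡ 10
Product: 4 × 10 = 40 ≡ 1 (mod 13)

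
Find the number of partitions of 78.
12132164

p(n) counts ways to write n as a sum of positive integers (order ignored).
Euler's pentagonal recurrence: p(k) = p(k-1) + p(k-2) - p(k-5) - p(k-7) + p(k-12) + p(k-15) - ... (offsets j(3j∓1)/2, signs ++--, p(0)=1, p(<0)=0).
DP table for k = 0..77: p(0)=1, p(1)=1, p(2)=2, p(3)=3, p(4)=5, p(5)=7, p(6)=11, p(7)=15, p(8)=22, p(9)=30, p(10)=42, p(11)=56, p(12)=77, p(13)=101, p(14)=135, p(15)=176, p(16)=231, p(17)=297, p(18)=385, p(19)=490, p(20)=627, p(21)=792, p(22)=1002, p(23)=1255, p(24)=1575, p(25)=1958, p(26)=2436, p(27)=3010, p(28)=3718, p(29)=4565, p(30)=5604, p(31)=6842, p(32)=8349, p(33)=10143, p(34)=12310, p(35)=14883, p(36)=17977, p(37)=21637, p(38)=26015, p(39)=31185, p(40)=37338, p(41)=44583, p(42)=53174, p(43)=63261, p(44)=75175, p(45)=89134, p(46)=105558, p(47)=124754, p(48)=147273, p(49)=173525, p(50)=204226, p(51)=239943, p(52)=281589, p(53)=329931, p(54)=386155, p(55)=451276, p(56)=526823, p(57)=614154, p(58)=715220, p(59)=831820, p(60)=966467, p(61)=1121505, p(62)=1300156, p(63)=1505499, p(64)=1741630, p(65)=2012558, p(66)=2323520, p(67)=2679689, p(68)=3087735, p(69)=3554345, p(70)=4087968, p(71)=4697205, p(72)=5392783, p(73)=6185689, p(74)=7089500, p(75)=8118264, p(76)=9289091, p(77)=10619863.
Final step: p(78) = p(77) + p(76) - p(73) - p(71) + p(66) + p(63) - p(56) - p(52) + p(43) + p(38) - p(27) - p(21) + p(8) + p(1)
= 10619863 + 9289091 - 6185689 - 4697205 + 2323520 + 1505499 - 526823 - 281589 + 63261 + 26015 - 3010 - 792 + 22 + 1
= 12132164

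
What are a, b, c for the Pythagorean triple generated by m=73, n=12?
(5185, 1752, 5473)

Euclid's formula: a = m² - n², b = 2mn, c = m² + n²
m = 73, n = 12
a = 73² - 12² = 5329 - 144 = 5185
b = 2 × 73 × 12 = 1752
c = 73² + 12² = 5329 + 144 = 5473
Verification: 5185² + 1752² = 26884225 + 3069504 = 29953729 = 5473² ✓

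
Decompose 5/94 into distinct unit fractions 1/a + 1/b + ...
1/19 + 1/1786

Greedy algorithm:
5/94: ceiling(94/5) = 19, use 1/19
1/1786: ceiling(1786/1) = 1786, use 1/1786
Result: 5/94 = 1/19 + 1/1786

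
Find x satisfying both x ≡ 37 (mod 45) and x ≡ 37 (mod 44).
37

Using Chinese Remainder Theorem:
M = 45 × 44 = 1980
M1 = 44, M2 = 45
y1 = 44^(-1) mod 45 = 44
y2 = 45^(-1) mod 44 = 1
x = (37×44×44 + 37×45×1) mod 1980 = 37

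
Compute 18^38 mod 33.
9

Repeated squaring. Binary of 38 = 100110.
18^1 ≡ 18 (mod 33); 18^2 ≡ 27 (mod 33); 18^4 ≡ 3 (mod 33); 18^8 ≡ 9 (mod 33); 18^16 ≡ 15 (mod 33); 18^32 ≡ 27 (mod 33)
18^38 = 18^2 × 18^4 × 18^32 ≡ 9 (mod 33)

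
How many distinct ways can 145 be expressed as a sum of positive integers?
24908858009

p(n) counts ways to write n as a sum of positive integers (order ignored).
Euler's pentagonal recurrence: p(k) = p(k-1) + p(k-2) - p(k-5) - p(k-7) + p(k-12) + p(k-15) - ... (offsets j(3j∓1)/2, signs ++--, p(0)=1, p(<0)=0).
DP table for k = 0..144: p(0)=1, p(1)=1, p(2)=2, p(3)=3, p(4)=5, p(5)=7, p(6)=11, p(7)=15, p(8)=22, p(9)=30, p(10)=42, p(11)=56, p(12)=77, p(13)=101, p(14)=135, p(15)=176, p(16)=231, p(17)=297, p(18)=385, p(19)=490, p(20)=627, p(21)=792, p(22)=1002, p(23)=1255, p(24)=1575, p(25)=1958, p(26)=2436, p(27)=3010, p(28)=3718, p(29)=4565, p(30)=5604, p(31)=6842, p(32)=8349, p(33)=10143, p(34)=12310, p(35)=14883, p(36)=17977, p(37)=21637, p(38)=26015, p(39)=31185, p(40)=37338, p(41)=44583, p(42)=53174, p(43)=63261, p(44)=75175, p(45)=89134, p(46)=105558, p(47)=124754, p(48)=147273, p(49)=173525, p(50)=204226, p(51)=239943, p(52)=281589, p(53)=329931, p(54)=386155, p(55)=451276, p(56)=526823, p(57)=614154, p(58)=715220, p(59)=831820, p(60)=966467, p(61)=1121505, p(62)=1300156, p(63)=1505499, p(64)=1741630, p(65)=2012558, p(66)=2323520, p(67)=2679689, p(68)=3087735, p(69)=3554345, p(70)=4087968, p(71)=4697205, p(72)=5392783, p(73)=6185689, p(74)=7089500, p(75)=8118264, p(76)=9289091, p(77)=10619863, p(78)=12132164, p(79)=13848650, p(80)=15796476, p(81)=18004327, p(82)=20506255, p(83)=23338469, p(84)=26543660, p(85)=30167357, p(86)=34262962, p(87)=38887673, p(88)=44108109, p(89)=49995925, p(90)=56634173, p(91)=64112359, p(92)=72533807, p(93)=82010177, p(94)=92669720, p(95)=104651419, p(96)=118114304, p(97)=133230930, p(98)=150198136, p(99)=169229875, p(100)=190569292, p(101)=214481126, p(102)=241265379, p(103)=271248950, p(104)=304801365, p(105)=342325709, p(106)=384276336, p(107)=431149389, p(108)=483502844, p(109)=541946240, p(110)=607163746, p(111)=679903203, p(112)=761002156, p(113)=851376628, p(114)=952050665, p(115)=1064144451, p(116)=1188908248, p(117)=1327710076, p(118)=1482074143, p(119)=1653668665, p(120)=1844349560, p(121)=2056148051, p(122)=2291320912, p(123)=2552338241, p(124)=2841940500, p(125)=3163127352, p(126)=3519222692, p(127)=3913864295, p(128)=4351078600, p(129)=4835271870, p(130)=5371315400, p(131)=5964539504, p(132)=6620830889, p(133)=7346629512, p(134)=8149040695, p(135)=9035836076, p(136)=10015581680, p(137)=11097645016, p(138)=12292341831, p(139)=13610949895, p(140)=15065878135, p(141)=16670689208, p(142)=18440293320, p(143)=20390982757, p(144)=22540654445.
Final step: p(145) = p(144) + p(143) - p(140) - p(138) + p(133) + p(130) - p(123) - p(119) + p(110) + p(105) - p(94) - p(88) + p(75) + p(68) - p(53) - p(45) + p(28) + p(19) - p(0)
= 22540654445 + 20390982757 - 15065878135 - 12292341831 + 7346629512 + 5371315400 - 2552338241 - 1653668665 + 607163746 + 342325709 - 92669720 - 44108109 + 8118264 + 3087735 - 329931 - 89134 + 3718 + 490 - 1
= 24908858009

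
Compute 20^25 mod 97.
52

Repeated squaring. Binary of 25 = 11001.
20^1 ≡ 20 (mod 97); 20^2 ≡ 12 (mod 97); 20^4 ≡ 47 (mod 97); 20^8 ≡ 75 (mod 97); 20^16 ≡ 96 (mod 97)
20^25 = 20^1 × 20^8 × 20^16 ≡ 52 (mod 97)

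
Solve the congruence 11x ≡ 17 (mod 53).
x ≡ 16 (mod 53)

gcd(11, 53) = 1, which divides 17, so solutions exist.
Find 11^(-1) mod 53 by the extended Euclidean algorithm:
53 = 4 × 11 + 9  ⟹  9 = (1)·53 + (-4)·11
11 = 1 × 9 + 2  ⟹  2 = (-1)·53 + (5)·11
9 = 4 × 2 + 1  ⟹  1 = (5)·53 + (-24)·11
So (-24)·11 ≡ 1 (mod 53), i.e. 11^(-1) ≡ -24 ≡ 29 (mod 53).
x ≡ 29 × 17 = 493 ≡ 16 (mod 53).
Check: 11 × 16 = 176 ≡ 17 (mod 53).
Unique solution: x ≡ 16 (mod 53)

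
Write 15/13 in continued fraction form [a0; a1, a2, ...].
[1; 6, 2]

Euclidean algorithm steps:
15 = 1 × 13 + 2
13 = 6 × 2 + 1
2 = 2 × 1 + 0
Continued fraction: [1; 6, 2]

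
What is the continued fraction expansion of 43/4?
[10; 1, 3]

Euclidean algorithm steps:
43 = 10 × 4 + 3
4 = 1 × 3 + 1
3 = 3 × 1 + 0
Continued fraction: [10; 1, 3]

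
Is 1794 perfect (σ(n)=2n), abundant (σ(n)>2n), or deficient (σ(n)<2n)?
abundant

Proper divisors of 1794: sum = 1 + 2 + 3 + 6 + 13 + 23 + 26 + 39 + 46 + 69 + 78 + 138 + 299 + 598 + 897 = 2238
Since 2238 > 1794, 1794 is abundant.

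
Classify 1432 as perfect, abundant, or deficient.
deficient

Proper divisors of 1432: sum = 1 + 2 + 4 + 8 + 179 + 358 + 716 = 1268
Since 1268 < 1432, 1432 is deficient.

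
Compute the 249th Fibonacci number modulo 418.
78

Matrix identity: Q^n = [[F_(n+1), F_n], [F_n, F_(n-1)]] with Q = [[1,1],[1,0]].
n = 249 = 11111001₂. Square-and-multiply, entries mod 418:
Q^1 = [[1,1],[1,0]]
Q^3 = (Q^1)²·Q = [[3,2],[2,1]]
Q^7 = (Q^3)²·Q = [[21,13],[13,8]]
Q^15 = (Q^7)²·Q = [[151,192],[192,377]]
Q^31 = (Q^15)²·Q = [[111,309],[309,220]]
Q^62 = (Q^31)² = [[376,287],[287,89]]
Q^124 = (Q^62)² = [[115,113],[113,2]]
Q^249 = (Q^124)²·Q = [[341,78],[78,263]]
F_249 mod 418 = Q^249[0][1] = 78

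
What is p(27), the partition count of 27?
3010

p(n) counts ways to write n as a sum of positive integers (order ignored).
Euler's pentagonal recurrence: p(k) = p(k-1) + p(k-2) - p(k-5) - p(k-7) + p(k-12) + p(k-15) - ... (offsets j(3j∓1)/2, signs ++--, p(0)=1, p(<0)=0).
DP table for k = 0..26: p(0)=1, p(1)=1, p(2)=2, p(3)=3, p(4)=5, p(5)=7, p(6)=11, p(7)=15, p(8)=22, p(9)=30, p(10)=42, p(11)=56, p(12)=77, p(13)=101, p(14)=135, p(15)=176, p(16)=231, p(17)=297, p(18)=385, p(19)=490, p(20)=627, p(21)=792, p(22)=1002, p(23)=1255, p(24)=1575, p(25)=1958, p(26)=2436.
Final step: p(27) = p(26) + p(25) - p(22) - p(20) + p(15) + p(12) - p(5) - p(1)
= 2436 + 1958 - 1002 - 627 + 176 + 77 - 7 - 1
= 3010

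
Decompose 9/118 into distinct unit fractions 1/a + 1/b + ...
1/14 + 1/207 + 1/85491

Greedy algorithm:
9/118: ceiling(118/9) = 14, use 1/14
2/413: ceiling(413/2) = 207, use 1/207
1/85491: ceiling(85491/1) = 85491, use 1/85491
Result: 9/118 = 1/14 + 1/207 + 1/85491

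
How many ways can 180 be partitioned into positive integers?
684957390936

p(n) counts ways to write n as a sum of positive integers (order ignored).
Euler's pentagonal recurrence: p(k) = p(k-1) + p(k-2) - p(k-5) - p(k-7) + p(k-12) + p(k-15) - ... (offsets j(3j∓1)/2, signs ++--, p(0)=1, p(<0)=0).
DP table for k = 0..179: p(0)=1, p(1)=1, p(2)=2, p(3)=3, p(4)=5, p(5)=7, p(6)=11, p(7)=15, p(8)=22, p(9)=30, p(10)=42, p(11)=56, p(12)=77, p(13)=101, p(14)=135, p(15)=176, p(16)=231, p(17)=297, p(18)=385, p(19)=490, p(20)=627, p(21)=792, p(22)=1002, p(23)=1255, p(24)=1575, p(25)=1958, p(26)=2436, p(27)=3010, p(28)=3718, p(29)=4565, p(30)=5604, p(31)=6842, p(32)=8349, p(33)=10143, p(34)=12310, p(35)=14883, p(36)=17977, p(37)=21637, p(38)=26015, p(39)=31185, p(40)=37338, p(41)=44583, p(42)=53174, p(43)=63261, p(44)=75175, p(45)=89134, p(46)=105558, p(47)=124754, p(48)=147273, p(49)=173525, p(50)=204226, p(51)=239943, p(52)=281589, p(53)=329931, p(54)=386155, p(55)=451276, p(56)=526823, p(57)=614154, p(58)=715220, p(59)=831820, p(60)=966467, p(61)=1121505, p(62)=1300156, p(63)=1505499, p(64)=1741630, p(65)=2012558, p(66)=2323520, p(67)=2679689, p(68)=3087735, p(69)=3554345, p(70)=4087968, p(71)=4697205, p(72)=5392783, p(73)=6185689, p(74)=7089500, p(75)=8118264, p(76)=9289091, p(77)=10619863, p(78)=12132164, p(79)=13848650, p(80)=15796476, p(81)=18004327, p(82)=20506255, p(83)=23338469, p(84)=26543660, p(85)=30167357, p(86)=34262962, p(87)=38887673, p(88)=44108109, p(89)=49995925, p(90)=56634173, p(91)=64112359, p(92)=72533807, p(93)=82010177, p(94)=92669720, p(95)=104651419, p(96)=118114304, p(97)=133230930, p(98)=150198136, p(99)=169229875, p(100)=190569292, p(101)=214481126, p(102)=241265379, p(103)=271248950, p(104)=304801365, p(105)=342325709, p(106)=384276336, p(107)=431149389, p(108)=483502844, p(109)=541946240, p(110)=607163746, p(111)=679903203, p(112)=761002156, p(113)=851376628, p(114)=952050665, p(115)=1064144451, p(116)=1188908248, p(117)=1327710076, p(118)=1482074143, p(119)=1653668665, p(120)=1844349560, p(121)=2056148051, p(122)=2291320912, p(123)=2552338241, p(124)=2841940500, p(125)=3163127352, p(126)=3519222692, p(127)=3913864295, p(128)=4351078600, p(129)=4835271870, p(130)=5371315400, p(131)=5964539504, p(132)=6620830889, p(133)=7346629512, p(134)=8149040695, p(135)=9035836076, p(136)=10015581680, p(137)=11097645016, p(138)=12292341831, p(139)=13610949895, p(140)=15065878135, p(141)=16670689208, p(142)=18440293320, p(143)=20390982757, p(144)=22540654445, p(145)=24908858009, p(146)=27517052599, p(147)=30388671978, p(148)=33549419497, p(149)=37027355200, p(150)=40853235313, p(151)=45060624582, p(152)=49686288421, p(153)=54770336324, p(154)=60356673280, p(155)=66493182097, p(156)=73232243759, p(157)=80630964769, p(158)=88751778802, p(159)=97662728555, p(160)=107438159466, p(161)=118159068427, p(162)=129913904637, p(163)=142798995930, p(164)=156919475295, p(165)=172389800255, p(166)=189334822579, p(167)=207890420102, p(168)=228204732751, p(169)=250438925115, p(170)=274768617130, p(171)=301384802048, p(172)=330495499613, p(173)=362326859895, p(174)=397125074750, p(175)=435157697830, p(176)=476715857290, p(177)=522115831195, p(178)=571701605655, p(179)=625846753120.
Final step: p(180) = p(179) + p(178) - p(175) - p(173) + p(168) + p(165) - p(158) - p(154) + p(145) + p(140) - p(129) - p(123) + p(110) + p(103) - p(88) - p(80) + p(63) + p(54) - p(35) - p(25) + p(4)
= 625846753120 + 571701605655 - 435157697830 - 362326859895 + 228204732751 + 172389800255 - 88751778802 - 60356673280 + 24908858009 + 15065878135 - 4835271870 - 2552338241 + 607163746 + 271248950 - 44108109 - 15796476 + 1505499 + 386155 - 14883 - 1958 + 5
= 684957390936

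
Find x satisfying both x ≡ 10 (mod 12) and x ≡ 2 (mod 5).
22

Using Chinese Remainder Theorem:
M = 12 × 5 = 60
M1 = 5, M2 = 12
y1 = 5^(-1) mod 12 = 5
y2 = 12^(-1) mod 5 = 3
x = (10×5×5 + 2×12×3) mod 60 = 22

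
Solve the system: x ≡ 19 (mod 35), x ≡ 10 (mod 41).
789

Using Chinese Remainder Theorem:
M = 35 × 41 = 1435
M1 = 41, M2 = 35
y1 = 41^(-1) mod 35 = 6
y2 = 35^(-1) mod 41 = 34
x = (19×41×6 + 10×35×34) mod 1435 = 789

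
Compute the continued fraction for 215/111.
[1; 1, 14, 1, 6]

Euclidean algorithm steps:
215 = 1 × 111 + 104
111 = 1 × 104 + 7
104 = 14 × 7 + 6
7 = 1 × 6 + 1
6 = 6 × 1 + 0
Continued fraction: [1; 1, 14, 1, 6]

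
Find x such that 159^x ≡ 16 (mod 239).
228

Baby-step giant-step with step n = ⌈√239⌉ = 16.
Baby steps 159^j mod 239 (j:value) for j=0..15: 0:1, 1:159, 2:186, 3:177, 4:180, 5:179, 6:20, 7:73, 8:135, 9:194, 10:15, 11:234, 12:161, 13:26, 14:71, 15:56.
Giant-step multiplier: 159^(-16) ≡ 159^(238-16) = 159^222 ≡ 192 (mod 239).
Giant steps γ_i = 16·192^i mod 239: γ_0=16, γ_1=204, γ_2=211, γ_3=121, γ_4=49, γ_5=87, γ_6=213, γ_7=27, γ_8=165, γ_9=132, γ_10=10, γ_11=8, γ_12=102, γ_13=225, γ_14=180 (in table at j=4).
x = i·n + j = 14·16 + 4 = 228.
Check: 159^228 ≡ 16 (mod 239).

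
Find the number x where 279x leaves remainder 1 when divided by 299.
284

gcd(279, 299) = 1, so the inverse exists.
Extended Euclidean algorithm on (299, 279):
299 = 1 × 279 + 20  ⟹  20 = (1)·299 + (-1)·279
279 = 13 × 20 + 19  ⟹  19 = (-13)·299 + (14)·279
20 = 1 × 19 + 1  ⟹  1 = (14)·299 + (-15)·279
So (-15)·279 ≡ 1 (mod 299), i.e. 279^(-1) ≡ -15 ≡ 284 (mod 299).
Check: 279 × 284 = 79236 ≡ 1 (mod 299)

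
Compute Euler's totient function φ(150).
40

150 = 2 × 3 × 5^2
φ(n) = n × ∏(1 - 1/p) for each prime p dividing n
φ(150) = 150 × (1 - 1/2) × (1 - 1/3) × (1 - 1/5) = 40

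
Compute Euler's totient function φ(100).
40

100 = 2^2 × 5^2
φ(n) = n × ∏(1 - 1/p) for each prime p dividing n
φ(100) = 100 × (1 - 1/2) × (1 - 1/5) = 40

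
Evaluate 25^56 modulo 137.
59

Repeated squaring. Binary of 56 = 111000.
25^1 ≡ 25 (mod 137); 25^2 ≡ 77 (mod 137); 25^4 ≡ 38 (mod 137); 25^8 ≡ 74 (mod 137); 25^16 ≡ 133 (mod 137); 25^32 ≡ 16 (mod 137)
25^56 = 25^8 × 25^16 × 25^32 ≡ 59 (mod 137)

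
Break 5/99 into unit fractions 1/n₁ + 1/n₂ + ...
1/20 + 1/1980

Greedy algorithm:
5/99: ceiling(99/5) = 20, use 1/20
1/1980: ceiling(1980/1) = 1980, use 1/1980
Result: 5/99 = 1/20 + 1/1980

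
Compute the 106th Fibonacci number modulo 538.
391

Matrix identity: Q^n = [[F_(n+1), F_n], [F_n, F_(n-1)]] with Q = [[1,1],[1,0]].
n = 106 = 1101010₂. Square-and-multiply, entries mod 538:
Q^1 = [[1,1],[1,0]]
Q^3 = (Q^1)²·Q = [[3,2],[2,1]]
Q^6 = (Q^3)² = [[13,8],[8,5]]
Q^13 = (Q^6)²·Q = [[377,233],[233,144]]
Q^26 = (Q^13)² = [[48,343],[343,243]]
Q^53 = (Q^26)²·Q = [[262,517],[517,283]]
Q^106 = (Q^53)² = [[221,391],[391,368]]
F_106 mod 538 = Q^106[0][1] = 391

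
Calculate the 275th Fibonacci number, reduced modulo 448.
233

Matrix identity: Q^n = [[F_(n+1), F_n], [F_n, F_(n-1)]] with Q = [[1,1],[1,0]].
n = 275 = 100010011₂. Square-and-multiply, entries mod 448:
Q^1 = [[1,1],[1,0]]
Q^2 = (Q^1)² = [[2,1],[1,1]]
Q^4 = (Q^2)² = [[5,3],[3,2]]
Q^8 = (Q^4)² = [[34,21],[21,13]]
Q^17 = (Q^8)²·Q = [[344,253],[253,91]]
Q^34 = (Q^17)² = [[9,295],[295,162]]
Q^68 = (Q^34)² = [[194,269],[269,373]]
Q^137 = (Q^68)²·Q = [[440,237],[237,203]]
Q^275 = (Q^137)²·Q = [[304,233],[233,71]]
F_275 mod 448 = Q^275[0][1] = 233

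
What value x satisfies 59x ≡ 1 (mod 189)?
173

gcd(59, 189) = 1, so the inverse exists.
Extended Euclidean algorithm on (189, 59):
189 = 3 × 59 + 12  ⟹  12 = (1)·189 + (-3)·59
59 = 4 × 12 + 11  ⟹  11 = (-4)·189 + (13)·59
12 = 1 × 11 + 1  ⟹  1 = (5)·189 + (-16)·59
So (-16)·59 ≡ 1 (mod 189), i.e. 59^(-1) ≡ -16 ≡ 173 (mod 189).
Check: 59 × 173 = 10207 ≡ 1 (mod 189)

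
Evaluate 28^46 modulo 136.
128

Repeated squaring. Binary of 46 = 101110.
28^1 ≡ 28 (mod 136); 28^2 ≡ 104 (mod 136); 28^4 ≡ 72 (mod 136); 28^8 ≡ 16 (mod 136); 28^16 ≡ 120 (mod 136); 28^32 ≡ 120 (mod 136)
28^46 = 28^2 × 28^4 × 28^8 × 28^32 ≡ 128 (mod 136)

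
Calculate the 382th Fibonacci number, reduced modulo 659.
374

Matrix identity: Q^n = [[F_(n+1), F_n], [F_n, F_(n-1)]] with Q = [[1,1],[1,0]].
n = 382 = 101111110₂. Square-and-multiply, entries mod 659:
Q^1 = [[1,1],[1,0]]
Q^2 = (Q^1)² = [[2,1],[1,1]]
Q^5 = (Q^2)²·Q = [[8,5],[5,3]]
Q^11 = (Q^5)²·Q = [[144,89],[89,55]]
Q^23 = (Q^11)²·Q = [[238,320],[320,577]]
Q^47 = (Q^23)²·Q = [[61,225],[225,495]]
Q^95 = (Q^47)²·Q = [[198,308],[308,549]]
Q^191 = (Q^95)²·Q = [[376,291],[291,85]]
Q^382 = (Q^191)² = [[20,374],[374,305]]
F_382 mod 659 = Q^382[0][1] = 374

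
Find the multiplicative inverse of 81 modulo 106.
89

gcd(81, 106) = 1, so the inverse exists.
Extended Euclidean algorithm on (106, 81):
106 = 1 × 81 + 25  ⟹  25 = (1)·106 + (-1)·81
81 = 3 × 25 + 6  ⟹  6 = (-3)·106 + (4)·81
25 = 4 × 6 + 1  ⟹  1 = (13)·106 + (-17)·81
So (-17)·81 ≡ 1 (mod 106), i.e. 81^(-1) ≡ -17 ≡ 89 (mod 106).
Check: 81 × 89 = 7209 ≡ 1 (mod 106)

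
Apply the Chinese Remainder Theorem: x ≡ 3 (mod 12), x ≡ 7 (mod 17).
75

Using Chinese Remainder Theorem:
M = 12 × 17 = 204
M1 = 17, M2 = 12
y1 = 17^(-1) mod 12 = 5
y2 = 12^(-1) mod 17 = 10
x = (3×17×5 + 7×12×10) mod 204 = 75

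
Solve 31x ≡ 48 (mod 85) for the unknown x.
x ≡ 18 (mod 85)

gcd(31, 85) = 1, which divides 48, so solutions exist.
Find 31^(-1) mod 85 by the extended Euclidean algorithm:
85 = 2 × 31 + 23  ⟹  23 = (1)·85 + (-2)·31
31 = 1 × 23 + 8  ⟹  8 = (-1)·85 + (3)·31
23 = 2 × 8 + 7  ⟹  7 = (3)·85 + (-8)·31
8 = 1 × 7 + 1  ⟹  1 = (-4)·85 + (11)·31
So (11)·31 ≡ 1 (mod 85), i.e. 31^(-1) ≡ 11 (mod 85).
x ≡ 11 × 48 = 528 ≡ 18 (mod 85).
Check: 31 × 18 = 558 ≡ 48 (mod 85).
Unique solution: x ≡ 18 (mod 85)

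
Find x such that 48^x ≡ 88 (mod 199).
195

Baby-step giant-step with step n = ⌈√199⌉ = 15.
Baby steps 48^j mod 199 (j:value) for j=0..14: 0:1, 1:48, 2:115, 3:147, 4:91, 5:189, 6:117, 7:44, 8:122, 9:85, 10:100, 11:24, 12:157, 13:173, 14:145.
Giant-step multiplier: 48^(-15) ≡ 48^(198-15) = 48^183 ≡ 159 (mod 199).
Giant steps γ_i = 88·159^i mod 199: γ_0=88, γ_1=62, γ_2=107, γ_3=98, γ_4=60, γ_5=187, γ_6=82, γ_7=103, γ_8=59, γ_9=28, γ_10=74, γ_11=25, γ_12=194, γ_13=1 (in table at j=0).
x = i·n + j = 13·15 + 0 = 195.
Check: 48^195 ≡ 88 (mod 199).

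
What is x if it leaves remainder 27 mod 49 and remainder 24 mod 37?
468

Using Chinese Remainder Theorem:
M = 49 × 37 = 1813
M1 = 37, M2 = 49
y1 = 37^(-1) mod 49 = 4
y2 = 49^(-1) mod 37 = 34
x = (27×37×4 + 24×49×34) mod 1813 = 468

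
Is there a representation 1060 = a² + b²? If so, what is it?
6² + 32² (a=6, b=32)

Factorization: 1060 = 2^2 × 5 × 53
By Fermat: n is sum of two squares iff every prime p ≡ 3 (mod 4) appears to even power.
All primes ≡ 3 (mod 4) appear to even power.
Search a = 0, 1, 2, … for 1060 - a² a perfect square: first hit at a = 6: 1060 - 36 = 1024 = 32².
1060 = 6² + 32² = 36 + 1024 ✓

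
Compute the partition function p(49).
173525

p(n) counts ways to write n as a sum of positive integers (order ignored).
Euler's pentagonal recurrence: p(k) = p(k-1) + p(k-2) - p(k-5) - p(k-7) + p(k-12) + p(k-15) - ... (offsets j(3j∓1)/2, signs ++--, p(0)=1, p(<0)=0).
DP table for k = 0..48: p(0)=1, p(1)=1, p(2)=2, p(3)=3, p(4)=5, p(5)=7, p(6)=11, p(7)=15, p(8)=22, p(9)=30, p(10)=42, p(11)=56, p(12)=77, p(13)=101, p(14)=135, p(15)=176, p(16)=231, p(17)=297, p(18)=385, p(19)=490, p(20)=627, p(21)=792, p(22)=1002, p(23)=1255, p(24)=1575, p(25)=1958, p(26)=2436, p(27)=3010, p(28)=3718, p(29)=4565, p(30)=5604, p(31)=6842, p(32)=8349, p(33)=10143, p(34)=12310, p(35)=14883, p(36)=17977, p(37)=21637, p(38)=26015, p(39)=31185, p(40)=37338, p(41)=44583, p(42)=53174, p(43)=63261, p(44)=75175, p(45)=89134, p(46)=105558, p(47)=124754, p(48)=147273.
Final step: p(49) = p(48) + p(47) - p(44) - p(42) + p(37) + p(34) - p(27) - p(23) + p(14) + p(9)
= 147273 + 124754 - 75175 - 53174 + 21637 + 12310 - 3010 - 1255 + 135 + 30
= 173525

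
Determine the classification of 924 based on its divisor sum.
abundant

Proper divisors of 924: sum = 1 + 2 + 3 + 4 + 6 + 7 + 11 + 12 + ... + 154 + 231 + 308 + 462 (23 divisors) = 1764
Since 1764 > 924, 924 is abundant.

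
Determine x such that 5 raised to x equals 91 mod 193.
53

Baby-step giant-step with step n = ⌈√193⌉ = 14.
Baby steps 5^j mod 193 (j:value) for j=0..13: 0:1, 1:5, 2:25, 3:125, 4:46, 5:37, 6:185, 7:153, 8:186, 9:158, 10:18, 11:90, 12:64, 13:127.
Giant-step multiplier: 5^(-14) ≡ 5^(192-14) = 5^178 ≡ 162 (mod 193).
Giant steps γ_i = 91·162^i mod 193: γ_0=91, γ_1=74, γ_2=22, γ_3=90 (in table at j=11).
x = i·n + j = 3·14 + 11 = 53.
Check: 5^53 ≡ 91 (mod 193).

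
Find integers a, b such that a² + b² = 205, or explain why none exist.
3² + 14² (a=3, b=14)

Factorization: 205 = 5 × 41
By Fermat: n is sum of two squares iff every prime p ≡ 3 (mod 4) appears to even power.
All primes ≡ 3 (mod 4) appear to even power.
Search a = 0, 1, 2, … for 205 - a² a perfect square: first hit at a = 3: 205 - 9 = 196 = 14².
205 = 3² + 14² = 9 + 196 ✓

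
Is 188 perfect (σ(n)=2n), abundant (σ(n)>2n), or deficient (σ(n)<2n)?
deficient

Proper divisors of 188: sum = 1 + 2 + 4 + 47 + 94 = 148
Since 148 < 188, 188 is deficient.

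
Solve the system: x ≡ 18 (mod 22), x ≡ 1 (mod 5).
106

Using Chinese Remainder Theorem:
M = 22 × 5 = 110
M1 = 5, M2 = 22
y1 = 5^(-1) mod 22 = 9
y2 = 22^(-1) mod 5 = 3
x = (18×5×9 + 1×22×3) mod 110 = 106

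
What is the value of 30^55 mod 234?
108

Repeated squaring. Binary of 55 = 110111.
30^1 ≡ 30 (mod 234); 30^2 ≡ 198 (mod 234); 30^4 ≡ 126 (mod 234); 30^8 ≡ 198 (mod 234); 30^16 ≡ 126 (mod 234); 30^32 ≡ 198 (mod 234)
30^55 = 30^1 × 30^2 × 30^4 × 30^16 × 30^32 ≡ 108 (mod 234)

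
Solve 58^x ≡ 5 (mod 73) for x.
67

Baby-step giant-step with step n = ⌈√73⌉ = 9.
Baby steps 58^j mod 73 (j:value) for j=0..8: 0:1, 1:58, 2:6, 3:56, 4:36, 5:44, 6:70, 7:45, 8:55.
Giant-step multiplier: 58^(-9) ≡ 58^(72-9) = 58^63 ≡ 63 (mod 73).
Giant steps γ_i = 5·63^i mod 73: γ_0=5, γ_1=23, γ_2=62, γ_3=37, γ_4=68, γ_5=50, γ_6=11, γ_7=36 (in table at j=4).
x = i·n + j = 7·9 + 4 = 67.
Check: 58^67 ≡ 5 (mod 73).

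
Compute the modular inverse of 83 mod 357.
314

gcd(83, 357) = 1, so the inverse exists.
Extended Euclidean algorithm on (357, 83):
357 = 4 × 83 + 25  ⟹  25 = (1)·357 + (-4)·83
83 = 3 × 25 + 8  ⟹  8 = (-3)·357 + (13)·83
25 = 3 × 8 + 1  ⟹  1 = (10)·357 + (-43)·83
So (-43)·83 ≡ 1 (mod 357), i.e. 83^(-1) ≡ -43 ≡ 314 (mod 357).
Check: 83 × 314 = 26062 ≡ 1 (mod 357)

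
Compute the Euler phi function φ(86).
42

86 = 2 × 43
φ(n) = n × ∏(1 - 1/p) for each prime p dividing n
φ(86) = 86 × (1 - 1/2) × (1 - 1/43) = 42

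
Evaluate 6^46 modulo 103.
2

Repeated squaring. Binary of 46 = 101110.
6^1 ≡ 6 (mod 103); 6^2 ≡ 36 (mod 103); 6^4 ≡ 60 (mod 103); 6^8 ≡ 98 (mod 103); 6^16 ≡ 25 (mod 103); 6^32 ≡ 7 (mod 103)
6^46 = 6^2 × 6^4 × 6^8 × 6^32 ≡ 2 (mod 103)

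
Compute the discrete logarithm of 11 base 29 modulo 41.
29

Baby-step giant-step with step n = ⌈√41⌉ = 7.
Baby steps 29^j mod 41 (j:value) for j=0..6: 0:1, 1:29, 2:21, 3:35, 4:31, 5:38, 6:36.
Giant-step multiplier: 29^(-7) ≡ 29^(40-7) = 29^33 ≡ 13 (mod 41).
Giant steps γ_i = 11·13^i mod 41: γ_0=11, γ_1=20, γ_2=14, γ_3=18, γ_4=29 (in table at j=1).
x = i·n + j = 4·7 + 1 = 29.
Check: 29^29 ≡ 11 (mod 41).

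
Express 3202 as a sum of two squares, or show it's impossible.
39² + 41² (a=39, b=41)

Factorization: 3202 = 2 × 1601
By Fermat: n is sum of two squares iff every prime p ≡ 3 (mod 4) appears to even power.
All primes ≡ 3 (mod 4) appear to even power.
Search a = 0, 1, 2, … for 3202 - a² a perfect square: first hit at a = 39: 3202 - 1521 = 1681 = 41².
3202 = 39² + 41² = 1521 + 1681 ✓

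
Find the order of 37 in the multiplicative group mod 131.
130

131 is prime, so ord(37) divides φ(131) = 130.
Divisors of 130: 1, 2, 5, 10, 13, 26, 65, 130.
Repeated squaring: 37^1 ≡ 37, 37^2 ≡ 59, 37^4 ≡ 75, 37^8 ≡ 123, 37^16 ≡ 64, 37^32 ≡ 35, 37^64 ≡ 46, 37^128 ≡ 20 (mod 131).
Test 37^d mod 131 for each divisor d in increasing order:
37^1 ≡ 37
37^2 ≡ 59
37^5 = 37^4·37^1 ≡ 24
37^10 = 37^8·37^2 ≡ 52
37^13 = 37^8·37^4·37^1 ≡ 70
37^26 = 37^16·37^8·37^2 ≡ 53
37^65 = 37^64·37^1 ≡ 130
37^130 = 37^128·37^2 ≡ 1  ← first divisor giving 1
The order is 130.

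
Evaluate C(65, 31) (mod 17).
3

Using Lucas' theorem:
Write n=65 and k=31 in base 17:
n in base 17: [3, 14]
k in base 17: [1, 14]
C(65,31) mod 17 = ∏ C(n_i, k_i) mod 17
Digit binomials (mod 17): C(3,1) = 3; C(14,14) = 1
Product: 3 × 1 = 3 ≡ 3 (mod 17)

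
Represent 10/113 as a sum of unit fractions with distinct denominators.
1/12 + 1/194 + 1/131532

Greedy algorithm:
10/113: ceiling(113/10) = 12, use 1/12
7/1356: ceiling(1356/7) = 194, use 1/194
1/131532: ceiling(131532/1) = 131532, use 1/131532
Result: 10/113 = 1/12 + 1/194 + 1/131532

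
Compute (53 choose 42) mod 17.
0

Using Lucas' theorem:
Write n=53 and k=42 in base 17:
n in base 17: [3, 2]
k in base 17: [2, 8]
C(53,42) mod 17 = ∏ C(n_i, k_i) mod 17
Digit binomials (mod 17): C(3,2) = 3; C(2,8) = 0 (k_i > n_i)
Product: 3 × 0 = 0 ≡ 0 (mod 17)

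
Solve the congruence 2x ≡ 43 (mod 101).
x ≡ 72 (mod 101)

gcd(2, 101) = 1, which divides 43, so solutions exist.
Find 2^(-1) mod 101 by the extended Euclidean algorithm:
101 = 50 × 2 + 1  ⟹  1 = (1)·101 + (-50)·2
So (-50)·2 ≡ 1 (mod 101), i.e. 2^(-1) ≡ -50 ≡ 51 (mod 101).
x ≡ 51 × 43 = 2193 ≡ 72 (mod 101).
Check: 2 × 72 = 144 ≡ 43 (mod 101).
Unique solution: x ≡ 72 (mod 101)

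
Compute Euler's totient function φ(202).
100

202 = 2 × 101
φ(n) = n × ∏(1 - 1/p) for each prime p dividing n
φ(202) = 202 × (1 - 1/2) × (1 - 1/101) = 100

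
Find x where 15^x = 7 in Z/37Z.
8

Baby-step giant-step with step n = ⌈√37⌉ = 7.
Baby steps 15^j mod 37 (j:value) for j=0..6: 0:1, 1:15, 2:3, 3:8, 4:9, 5:24, 6:27.
Giant-step multiplier: 15^(-7) ≡ 15^(36-7) = 15^29 ≡ 18 (mod 37).
Giant steps γ_i = 7·18^i mod 37: γ_0=7, γ_1=15 (in table at j=1).
x = i·n + j = 1·7 + 1 = 8.
Check: 15^8 ≡ 7 (mod 37).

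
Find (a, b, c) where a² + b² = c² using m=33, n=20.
(689, 1320, 1489)

Euclid's formula: a = m² - n², b = 2mn, c = m² + n²
m = 33, n = 20
a = 33² - 20² = 1089 - 400 = 689
b = 2 × 33 × 20 = 1320
c = 33² + 20² = 1089 + 400 = 1489
Verification: 689² + 1320² = 474721 + 1742400 = 2217121 = 1489² ✓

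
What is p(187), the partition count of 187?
1280011042268

p(n) counts ways to write n as a sum of positive integers (order ignored).
Euler's pentagonal recurrence: p(k) = p(k-1) + p(k-2) - p(k-5) - p(k-7) + p(k-12) + p(k-15) - ... (offsets j(3j∓1)/2, signs ++--, p(0)=1, p(<0)=0).
DP table for k = 0..186: p(0)=1, p(1)=1, p(2)=2, p(3)=3, p(4)=5, p(5)=7, p(6)=11, p(7)=15, p(8)=22, p(9)=30, p(10)=42, p(11)=56, p(12)=77, p(13)=101, p(14)=135, p(15)=176, p(16)=231, p(17)=297, p(18)=385, p(19)=490, p(20)=627, p(21)=792, p(22)=1002, p(23)=1255, p(24)=1575, p(25)=1958, p(26)=2436, p(27)=3010, p(28)=3718, p(29)=4565, p(30)=5604, p(31)=6842, p(32)=8349, p(33)=10143, p(34)=12310, p(35)=14883, p(36)=17977, p(37)=21637, p(38)=26015, p(39)=31185, p(40)=37338, p(41)=44583, p(42)=53174, p(43)=63261, p(44)=75175, p(45)=89134, p(46)=105558, p(47)=124754, p(48)=147273, p(49)=173525, p(50)=204226, p(51)=239943, p(52)=281589, p(53)=329931, p(54)=386155, p(55)=451276, p(56)=526823, p(57)=614154, p(58)=715220, p(59)=831820, p(60)=966467, p(61)=1121505, p(62)=1300156, p(63)=1505499, p(64)=1741630, p(65)=2012558, p(66)=2323520, p(67)=2679689, p(68)=3087735, p(69)=3554345, p(70)=4087968, p(71)=4697205, p(72)=5392783, p(73)=6185689, p(74)=7089500, p(75)=8118264, p(76)=9289091, p(77)=10619863, p(78)=12132164, p(79)=13848650, p(80)=15796476, p(81)=18004327, p(82)=20506255, p(83)=23338469, p(84)=26543660, p(85)=30167357, p(86)=34262962, p(87)=38887673, p(88)=44108109, p(89)=49995925, p(90)=56634173, p(91)=64112359, p(92)=72533807, p(93)=82010177, p(94)=92669720, p(95)=104651419, p(96)=118114304, p(97)=133230930, p(98)=150198136, p(99)=169229875, p(100)=190569292, p(101)=214481126, p(102)=241265379, p(103)=271248950, p(104)=304801365, p(105)=342325709, p(106)=384276336, p(107)=431149389, p(108)=483502844, p(109)=541946240, p(110)=607163746, p(111)=679903203, p(112)=761002156, p(113)=851376628, p(114)=952050665, p(115)=1064144451, p(116)=1188908248, p(117)=1327710076, p(118)=1482074143, p(119)=1653668665, p(120)=1844349560, p(121)=2056148051, p(122)=2291320912, p(123)=2552338241, p(124)=2841940500, p(125)=3163127352, p(126)=3519222692, p(127)=3913864295, p(128)=4351078600, p(129)=4835271870, p(130)=5371315400, p(131)=5964539504, p(132)=6620830889, p(133)=7346629512, p(134)=8149040695, p(135)=9035836076, p(136)=10015581680, p(137)=11097645016, p(138)=12292341831, p(139)=13610949895, p(140)=15065878135, p(141)=16670689208, p(142)=18440293320, p(143)=20390982757, p(144)=22540654445, p(145)=24908858009, p(146)=27517052599, p(147)=30388671978, p(148)=33549419497, p(149)=37027355200, p(150)=40853235313, p(151)=45060624582, p(152)=49686288421, p(153)=54770336324, p(154)=60356673280, p(155)=66493182097, p(156)=73232243759, p(157)=80630964769, p(158)=88751778802, p(159)=97662728555, p(160)=107438159466, p(161)=118159068427, p(162)=129913904637, p(163)=142798995930, p(164)=156919475295, p(165)=172389800255, p(166)=189334822579, p(167)=207890420102, p(168)=228204732751, p(169)=250438925115, p(170)=274768617130, p(171)=301384802048, p(172)=330495499613, p(173)=362326859895, p(174)=397125074750, p(175)=435157697830, p(176)=476715857290, p(177)=522115831195, p(178)=571701605655, p(179)=625846753120, p(180)=684957390936, p(181)=749474411781, p(182)=819876908323, p(183)=896684817527, p(184)=980462880430, p(185)=1071823774337, p(186)=1171432692373.
Final step: p(187) = p(186) + p(185) - p(182) - p(180) + p(175) + p(172) - p(165) - p(161) + p(152) + p(147) - p(136) - p(130) + p(117) + p(110) - p(95) - p(87) + p(70) + p(61) - p(42) - p(32) + p(11) + p(0)
= 1171432692373 + 1071823774337 - 819876908323 - 684957390936 + 435157697830 + 330495499613 - 172389800255 - 118159068427 + 49686288421 + 30388671978 - 10015581680 - 5371315400 + 1327710076 + 607163746 - 104651419 - 38887673 + 4087968 + 1121505 - 53174 - 8349 + 56 + 1
= 1280011042268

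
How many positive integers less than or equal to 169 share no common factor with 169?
156

169 = 13^2
φ(n) = n × ∏(1 - 1/p) for each prime p dividing n
φ(169) = 169 × (1 - 1/13) = 156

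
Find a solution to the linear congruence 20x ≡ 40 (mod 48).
x ≡ 2 (mod 12)

gcd(20, 48) = 4, which divides 40, so solutions exist.
Divide through by 4: 5x ≡ 10 (mod 12).
Find 5^(-1) mod 12 by the extended Euclidean algorithm:
12 = 2 × 5 + 2  ⟹  2 = (1)·12 + (-2)·5
5 = 2 × 2 + 1  ⟹  1 = (-2)·12 + (5)·5
So (5)·5 ≡ 1 (mod 12), i.e. 5^(-1) ≡ 5 (mod 12).
x ≡ 5 × 10 = 50 ≡ 2 (mod 12).
Check: 20 × 2 = 40 ≡ 40 (mod 48).
x ≡ 2 (mod 12), giving 4 solutions mod 48.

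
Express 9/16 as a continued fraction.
[0; 1, 1, 3, 2]

Euclidean algorithm steps:
9 = 0 × 16 + 9
16 = 1 × 9 + 7
9 = 1 × 7 + 2
7 = 3 × 2 + 1
2 = 2 × 1 + 0
Continued fraction: [0; 1, 1, 3, 2]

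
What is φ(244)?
120

244 = 2^2 × 61
φ(n) = n × ∏(1 - 1/p) for each prime p dividing n
φ(244) = 244 × (1 - 1/2) × (1 - 1/61) = 120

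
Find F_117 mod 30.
2

Matrix identity: Q^n = [[F_(n+1), F_n], [F_n, F_(n-1)]] with Q = [[1,1],[1,0]].
n = 117 = 1110101₂. Square-and-multiply, entries mod 30:
Q^1 = [[1,1],[1,0]]
Q^3 = (Q^1)²·Q = [[3,2],[2,1]]
Q^7 = (Q^3)²·Q = [[21,13],[13,8]]
Q^14 = (Q^7)² = [[10,17],[17,23]]
Q^29 = (Q^14)²·Q = [[20,29],[29,21]]
Q^58 = (Q^29)² = [[11,19],[19,22]]
Q^117 = (Q^58)²·Q = [[29,2],[2,27]]
F_117 mod 30 = Q^117[0][1] = 2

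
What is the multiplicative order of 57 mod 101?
20

101 is prime, so ord(57) divides φ(101) = 100.
Divisors of 100: 1, 2, 4, 5, 10, 20, 25, 50, 100.
Repeated squaring: 57^1 ≡ 57, 57^2 ≡ 17, 57^4 ≡ 87, 57^8 ≡ 95, 57^16 ≡ 36, 57^32 ≡ 84, 57^64 ≡ 87 (mod 101).
Test 57^d mod 101 for each divisor d in increasing order:
57^1 ≡ 57
57^2 ≡ 17
57^4 ≡ 87
57^5 = 57^4·57^1 ≡ 10
57^10 = 57^8·57^2 ≡ 100
57^20 = 57^16·57^4 ≡ 1  ← first divisor giving 1
The order is 20.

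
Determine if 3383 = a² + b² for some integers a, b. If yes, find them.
Not possible

Factorization: 3383 = 17 × 199
By Fermat: n is sum of two squares iff every prime p ≡ 3 (mod 4) appears to even power.
Prime(s) ≡ 3 (mod 4) with odd exponent: [(199, 1)]
Therefore 3383 cannot be expressed as a² + b².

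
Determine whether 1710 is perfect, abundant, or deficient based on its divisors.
abundant

Proper divisors of 1710: sum = 1 + 2 + 3 + 5 + 6 + 9 + 10 + 15 + ... + 285 + 342 + 570 + 855 (23 divisors) = 2970
Since 2970 > 1710, 1710 is abundant.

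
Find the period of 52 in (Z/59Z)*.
58

59 is prime, so ord(52) divides φ(59) = 58.
Divisors of 58: 1, 2, 29, 58.
Repeated squaring: 52^1 ≡ 52, 52^2 ≡ 49, 52^4 ≡ 41, 52^8 ≡ 29, 52^16 ≡ 15, 52^32 ≡ 48 (mod 59).
Test 52^d mod 59 for each divisor d in increasing order:
52^1 ≡ 52
52^2 ≡ 49
52^29 = 52^16·52^8·52^4·52^1 ≡ 58
52^58 = 52^32·52^16·52^8·52^2 ≡ 1  ← first divisor giving 1
The order is 58.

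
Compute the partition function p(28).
3718

p(n) counts ways to write n as a sum of positive integers (order ignored).
Euler's pentagonal recurrence: p(k) = p(k-1) + p(k-2) - p(k-5) - p(k-7) + p(k-12) + p(k-15) - ... (offsets j(3j∓1)/2, signs ++--, p(0)=1, p(<0)=0).
DP table for k = 0..27: p(0)=1, p(1)=1, p(2)=2, p(3)=3, p(4)=5, p(5)=7, p(6)=11, p(7)=15, p(8)=22, p(9)=30, p(10)=42, p(11)=56, p(12)=77, p(13)=101, p(14)=135, p(15)=176, p(16)=231, p(17)=297, p(18)=385, p(19)=490, p(20)=627, p(21)=792, p(22)=1002, p(23)=1255, p(24)=1575, p(25)=1958, p(26)=2436, p(27)=3010.
Final step: p(28) = p(27) + p(26) - p(23) - p(21) + p(16) + p(13) - p(6) - p(2)
= 3010 + 2436 - 1255 - 792 + 231 + 101 - 11 - 2
= 3718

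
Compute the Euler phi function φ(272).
128

272 = 2^4 × 17
φ(n) = n × ∏(1 - 1/p) for each prime p dividing n
φ(272) = 272 × (1 - 1/2) × (1 - 1/17) = 128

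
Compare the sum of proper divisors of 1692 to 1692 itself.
abundant

Proper divisors of 1692: sum = 1 + 2 + 3 + 4 + 6 + 9 + 12 + 18 + ... + 282 + 423 + 564 + 846 (17 divisors) = 2676
Since 2676 > 1692, 1692 is abundant.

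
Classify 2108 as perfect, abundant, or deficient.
deficient

Proper divisors of 2108: sum = 1 + 2 + 4 + 17 + 31 + 34 + 62 + 68 + 124 + 527 + 1054 = 1924
Since 1924 < 2108, 2108 is deficient.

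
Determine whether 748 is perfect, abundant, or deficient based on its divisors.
abundant

Proper divisors of 748: sum = 1 + 2 + 4 + 11 + 17 + 22 + 34 + 44 + 68 + 187 + 374 = 764
Since 764 > 748, 748 is abundant.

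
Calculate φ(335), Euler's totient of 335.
264

335 = 5 × 67
φ(n) = n × ∏(1 - 1/p) for each prime p dividing n
φ(335) = 335 × (1 - 1/5) × (1 - 1/67) = 264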